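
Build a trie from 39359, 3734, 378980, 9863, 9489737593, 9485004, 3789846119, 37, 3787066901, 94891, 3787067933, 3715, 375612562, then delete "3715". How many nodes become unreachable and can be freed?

2

Walk "3715" from the leaf back toward the root, removing each node that no remaining word uses.
The suffix "15" (2 nodes) is used only by "3715"; the node for "37" still has the child "3", so pruning stops there.
Nodes removed: 2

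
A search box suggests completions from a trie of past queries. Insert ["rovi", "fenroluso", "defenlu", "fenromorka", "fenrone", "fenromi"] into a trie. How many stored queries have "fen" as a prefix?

4

Traverse to the node for "fen", then collect every word in that subtree.
Words under "fen": fenroluso, fenromi, fenromorka, fenrone
Count: 4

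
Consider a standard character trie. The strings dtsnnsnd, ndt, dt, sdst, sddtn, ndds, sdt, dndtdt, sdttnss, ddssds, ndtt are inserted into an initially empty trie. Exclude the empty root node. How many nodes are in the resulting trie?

36

Trie structure (* marks end of a word):
(root)
├─ d
│  ├─ d
│  │  └─ s
│  │     └─ s
│  │        └─ d
│  │           └─ s *
│  ├─ n
│  │  └─ d
│  │     └─ t
│  │        └─ d
│  │           └─ t *
│  └─ t *
│     └─ s
│        └─ n
│           └─ n
│              └─ s
│                 └─ n
│                    └─ d *
├─ n
│  └─ d
│     ├─ d
│     │  └─ s *
│     └─ t *
│        └─ t *
└─ s
   └─ d
      ├─ d
      │  └─ t
      │     └─ n *
      ├─ s
      │  └─ t *
      └─ t *
         └─ t
            └─ n
               └─ s
                  └─ s *
Counting every labelled node above: 36.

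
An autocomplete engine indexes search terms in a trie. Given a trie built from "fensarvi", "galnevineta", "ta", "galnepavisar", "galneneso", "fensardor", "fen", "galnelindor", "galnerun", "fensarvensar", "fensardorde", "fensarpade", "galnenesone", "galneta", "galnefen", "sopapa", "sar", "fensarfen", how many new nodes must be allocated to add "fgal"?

3

Walking "fgal" from the root, the first 1 characters ("f") follow existing edges; "g" is the first miss.
Each of the 3 remaining characters creates one node.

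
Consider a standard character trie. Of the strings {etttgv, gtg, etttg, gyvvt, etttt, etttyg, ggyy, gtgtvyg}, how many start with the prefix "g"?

Traverse to the node for "g", then collect every word in that subtree.
Words under "g": ggyy, gtg, gtgtvyg, gyvvt
Count: 4

4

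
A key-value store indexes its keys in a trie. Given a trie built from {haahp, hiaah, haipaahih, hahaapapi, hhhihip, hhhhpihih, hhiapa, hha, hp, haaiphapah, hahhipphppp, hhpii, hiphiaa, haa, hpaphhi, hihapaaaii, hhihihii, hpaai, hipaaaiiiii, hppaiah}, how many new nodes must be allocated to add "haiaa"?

The longest prefix of "haiaa" already in the trie is "hai" (length 3).
Each of the 2 remaining characters creates one node.

2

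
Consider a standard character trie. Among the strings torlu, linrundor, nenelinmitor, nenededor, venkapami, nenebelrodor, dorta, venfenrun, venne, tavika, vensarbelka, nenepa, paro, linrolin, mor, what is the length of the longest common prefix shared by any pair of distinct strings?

4

Equivalently: take the maximum, over all pairs, of their longest common prefix length.
"linrolin" and "linrundor" agree on "linr" (4 characters) before diverging; nothing deeper is shared.
Longest shared-prefix length: 4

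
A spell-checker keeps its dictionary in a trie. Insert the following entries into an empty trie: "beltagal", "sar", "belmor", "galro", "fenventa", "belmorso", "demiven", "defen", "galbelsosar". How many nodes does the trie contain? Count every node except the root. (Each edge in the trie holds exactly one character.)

47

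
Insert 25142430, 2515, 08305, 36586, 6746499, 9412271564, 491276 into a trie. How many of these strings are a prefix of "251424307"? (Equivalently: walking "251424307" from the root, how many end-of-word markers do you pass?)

1

Walk "251424307" from the root; an end-of-word marker is hit whenever a stored word is a prefix of "251424307".
Prefixes of the query that are stored words: "25142430"
Count: 1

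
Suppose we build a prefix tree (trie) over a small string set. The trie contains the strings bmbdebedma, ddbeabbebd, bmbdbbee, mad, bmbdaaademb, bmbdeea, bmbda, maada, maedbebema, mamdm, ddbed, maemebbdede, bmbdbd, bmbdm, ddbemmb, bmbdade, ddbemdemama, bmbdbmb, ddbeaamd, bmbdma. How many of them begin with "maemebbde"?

1

Walk to "maemebbde"; the words in its subtree are exactly those with that prefix.
Matches: "maemebbdede"
Count: 1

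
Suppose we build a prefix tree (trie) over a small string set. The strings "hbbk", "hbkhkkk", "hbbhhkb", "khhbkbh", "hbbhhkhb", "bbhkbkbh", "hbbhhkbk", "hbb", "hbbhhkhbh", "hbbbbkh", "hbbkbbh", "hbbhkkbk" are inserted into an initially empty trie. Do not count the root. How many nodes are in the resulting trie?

43

Insert word by word; a character creates a node only if that edge doesn't already exist:
  "hbbk" → 4 new (h, b, b, k)
  "hbkhkkk" → prefix "hb" already present; 5 new (k, h, k, k, k)
  "hbbhhkb" → prefix "hbb" already present; 4 new (h, h, k, b)
  "khhbkbh" → 7 new (k, h, h, b, k, b, h)
  "hbbhhkhb" → prefix "hbbhhk" already present; 2 new (h, b)
  "bbhkbkbh" → 8 new (b, b, h, k, b, k, b, h)
  "hbbhhkbk" → prefix "hbbhhkb" already present; 1 new (k)
  "hbb" → prefix "hbb" already present; 0 new (none)
  "hbbhhkhbh" → prefix "hbbhhkhb" already present; 1 new (h)
  "hbbbbkh" → prefix "hbb" already present; 4 new (b, b, k, h)
  "hbbkbbh" → prefix "hbbk" already present; 3 new (b, b, h)
  "hbbhkkbk" → prefix "hbbh" already present; 4 new (k, k, b, k)
Total nodes = 4 + 5 + 4 + 7 + 2 + 8 + 1 + 0 + 1 + 4 + 3 + 4 = 43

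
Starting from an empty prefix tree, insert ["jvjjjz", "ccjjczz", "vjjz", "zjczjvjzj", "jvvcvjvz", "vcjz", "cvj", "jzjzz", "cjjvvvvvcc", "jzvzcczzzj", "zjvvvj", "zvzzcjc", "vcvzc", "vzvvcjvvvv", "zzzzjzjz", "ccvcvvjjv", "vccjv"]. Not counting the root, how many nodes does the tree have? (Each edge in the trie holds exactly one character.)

97

Count nodes per top-level branch (shared prefixes stored once):
  'c'-branch (ccjjczz, ccvcvvjjv, cjjvvvvvcc, cvj): 25 nodes
  'j'-branch (jvjjjz, jvvcvjvz, jzjzz, jzvzcczzzj): 24 nodes
  'v'-branch (vccjv, vcjz, vcvzc, vjjz, vzvvcjvvvv): 22 nodes
  'z'-branch (zjczjvjzj, zjvvvj, zvzzcjc, zzzzjzjz): 26 nodes
Sum: 97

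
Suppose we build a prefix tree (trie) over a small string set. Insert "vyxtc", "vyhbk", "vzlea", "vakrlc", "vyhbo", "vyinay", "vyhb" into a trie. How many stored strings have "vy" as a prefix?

Walk to "vy"; the words in its subtree are exactly those with that prefix.
Words under "vy": vyhb, vyhbk, vyhbo, vyinay, vyxtc
Count: 5

5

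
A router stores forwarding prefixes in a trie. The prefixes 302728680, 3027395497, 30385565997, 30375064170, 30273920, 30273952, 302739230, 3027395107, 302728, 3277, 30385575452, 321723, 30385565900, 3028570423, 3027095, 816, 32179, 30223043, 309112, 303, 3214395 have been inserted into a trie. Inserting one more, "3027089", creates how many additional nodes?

2

The longest prefix of "3027089" already in the trie is "30270" (length 5).
Each of the 2 remaining characters creates one node.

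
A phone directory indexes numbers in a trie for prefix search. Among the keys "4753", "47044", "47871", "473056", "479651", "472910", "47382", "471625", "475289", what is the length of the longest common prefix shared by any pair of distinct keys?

3

Equivalently: take the maximum, over all pairs, of their longest common prefix length.
e.g. "473056" and "47382" share the prefix "473" of length 3; no pair shares a longer one.
Longest shared-prefix length: 3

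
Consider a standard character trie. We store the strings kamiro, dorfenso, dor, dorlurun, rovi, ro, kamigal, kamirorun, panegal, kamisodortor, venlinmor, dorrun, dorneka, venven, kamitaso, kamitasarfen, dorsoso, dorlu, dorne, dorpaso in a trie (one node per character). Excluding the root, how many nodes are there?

For each word, the new-node count is its length minus the longest prefix already in the trie:
  "kamiro" → 6 new (k, a, m, i, r, o)
  "dorfenso" → 8 new (d, o, r, f, e, n, s, o)
  "dor" → prefix "dor" already present; 0 new (none)
  "dorlurun" → prefix "dor" already present; 5 new (l, u, r, u, n)
  "rovi" → 4 new (r, o, v, i)
  "ro" → prefix "ro" already present; 0 new (none)
  "kamigal" → prefix "kami" already present; 3 new (g, a, l)
  "kamirorun" → prefix "kamiro" already present; 3 new (r, u, n)
  "panegal" → 7 new (p, a, n, e, g, a, l)
  "kamisodortor" → prefix "kami" already present; 8 new (s, o, d, o, r, t, o, r)
  "venlinmor" → 9 new (v, e, n, l, i, n, m, o, r)
  "dorrun" → prefix "dor" already present; 3 new (r, u, n)
  "dorneka" → prefix "dor" already present; 4 new (n, e, k, a)
  "venven" → prefix "ven" already present; 3 new (v, e, n)
  "kamitaso" → prefix "kami" already present; 4 new (t, a, s, o)
  "kamitasarfen" → prefix "kamitas" already present; 5 new (a, r, f, e, n)
  "dorsoso" → prefix "dor" already present; 4 new (s, o, s, o)
  "dorlu" → prefix "dorlu" already present; 0 new (none)
  "dorne" → prefix "dorne" already present; 0 new (none)
  "dorpaso" → prefix "dor" already present; 4 new (p, a, s, o)
Total nodes = 6 + 8 + 0 + 5 + 4 + 0 + 3 + 3 + 7 + 8 + 9 + 3 + 4 + 3 + 4 + 5 + 4 + 0 + 0 + 4 = 80

80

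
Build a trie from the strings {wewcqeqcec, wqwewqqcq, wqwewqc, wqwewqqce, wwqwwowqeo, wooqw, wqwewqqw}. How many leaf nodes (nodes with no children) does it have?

Leaves are exactly the stored words that no other stored word extends.
Those words: "wewcqeqcec", "wooqw", "wqwewqc", "wqwewqqce", "wqwewqqcq", "wqwewqqw", "wwqwwowqeo"
Leaf count: 7

7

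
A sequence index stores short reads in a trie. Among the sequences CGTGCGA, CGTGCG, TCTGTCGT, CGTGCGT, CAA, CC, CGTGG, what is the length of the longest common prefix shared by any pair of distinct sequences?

6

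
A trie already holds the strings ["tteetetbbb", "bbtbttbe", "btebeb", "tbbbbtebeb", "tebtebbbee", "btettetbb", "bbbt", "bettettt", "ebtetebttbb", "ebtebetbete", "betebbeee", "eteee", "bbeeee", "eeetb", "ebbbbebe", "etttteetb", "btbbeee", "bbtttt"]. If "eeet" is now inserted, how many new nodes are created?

0

"eeet" is already a full path in the trie; only an end-marker is added.
No new nodes are needed: 0.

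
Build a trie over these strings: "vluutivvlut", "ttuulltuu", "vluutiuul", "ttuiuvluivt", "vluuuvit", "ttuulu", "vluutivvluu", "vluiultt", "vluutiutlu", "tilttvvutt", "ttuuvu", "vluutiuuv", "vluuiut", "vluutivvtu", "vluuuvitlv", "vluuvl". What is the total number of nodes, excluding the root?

66

For each word, the new-node count is its length minus the longest prefix already in the trie:
  "vluutivvlut" → 11 new (v, l, u, u, t, i, v, v, l, u, t)
  "ttuulltuu" → 9 new (t, t, u, u, l, l, t, u, u)
  "vluutiuul" → prefix "vluuti" already present; 3 new (u, u, l)
  "ttuiuvluivt" → prefix "ttu" already present; 8 new (i, u, v, l, u, i, v, t)
  "vluuuvit" → prefix "vluu" already present; 4 new (u, v, i, t)
  "ttuulu" → prefix "ttuul" already present; 1 new (u)
  "vluutivvluu" → prefix "vluutivvlu" already present; 1 new (u)
  "vluiultt" → prefix "vlu" already present; 5 new (i, u, l, t, t)
  "vluutiutlu" → prefix "vluutiu" already present; 3 new (t, l, u)
  "tilttvvutt" → prefix "t" already present; 9 new (i, l, t, t, v, v, u, t, t)
  "ttuuvu" → prefix "ttuu" already present; 2 new (v, u)
  "vluutiuuv" → prefix "vluutiuu" already present; 1 new (v)
  "vluuiut" → prefix "vluu" already present; 3 new (i, u, t)
  "vluutivvtu" → prefix "vluutivv" already present; 2 new (t, u)
  "vluuuvitlv" → prefix "vluuuvit" already present; 2 new (l, v)
  "vluuvl" → prefix "vluu" already present; 2 new (v, l)
Total nodes = 11 + 9 + 3 + 8 + 4 + 1 + 1 + 5 + 3 + 9 + 2 + 1 + 3 + 2 + 2 + 2 = 66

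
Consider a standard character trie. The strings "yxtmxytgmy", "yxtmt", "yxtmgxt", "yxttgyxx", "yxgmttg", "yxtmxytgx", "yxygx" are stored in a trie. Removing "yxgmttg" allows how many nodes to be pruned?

5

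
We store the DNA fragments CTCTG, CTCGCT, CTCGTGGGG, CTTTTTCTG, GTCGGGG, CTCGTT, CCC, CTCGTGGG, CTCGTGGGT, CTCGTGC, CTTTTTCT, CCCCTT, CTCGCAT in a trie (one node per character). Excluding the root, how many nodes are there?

37

For each word, the new-node count is its length minus the longest prefix already in the trie:
  "CTCTG" → 5 new (C, T, C, T, G)
  "CTCGCT" → prefix "CTC" already present; 3 new (G, C, T)
  "CTCGTGGGG" → prefix "CTCG" already present; 5 new (T, G, G, G, G)
  "CTTTTTCTG" → prefix "CT" already present; 7 new (T, T, T, T, C, T, G)
  "GTCGGGG" → 7 new (G, T, C, G, G, G, G)
  "CTCGTT" → prefix "CTCGT" already present; 1 new (T)
  "CCC" → prefix "C" already present; 2 new (C, C)
  "CTCGTGGG" → prefix "CTCGTGGG" already present; 0 new (none)
  "CTCGTGGGT" → prefix "CTCGTGGG" already present; 1 new (T)
  "CTCGTGC" → prefix "CTCGTG" already present; 1 new (C)
  "CTTTTTCT" → prefix "CTTTTTCT" already present; 0 new (none)
  "CCCCTT" → prefix "CCC" already present; 3 new (C, T, T)
  "CTCGCAT" → prefix "CTCGC" already present; 2 new (A, T)
Total nodes = 5 + 3 + 5 + 7 + 7 + 1 + 2 + 0 + 1 + 1 + 0 + 3 + 2 = 37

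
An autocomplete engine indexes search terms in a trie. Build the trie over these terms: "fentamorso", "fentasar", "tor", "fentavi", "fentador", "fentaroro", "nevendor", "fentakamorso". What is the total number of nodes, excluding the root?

For each word, the new-node count is its length minus the longest prefix already in the trie:
  "fentamorso" → 10 new (f, e, n, t, a, m, o, r, s, o)
  "fentasar" → prefix "fenta" already present; 3 new (s, a, r)
  "tor" → 3 new (t, o, r)
  "fentavi" → prefix "fenta" already present; 2 new (v, i)
  "fentador" → prefix "fenta" already present; 3 new (d, o, r)
  "fentaroro" → prefix "fenta" already present; 4 new (r, o, r, o)
  "nevendor" → 8 new (n, e, v, e, n, d, o, r)
  "fentakamorso" → prefix "fenta" already present; 7 new (k, a, m, o, r, s, o)
Total nodes = 10 + 3 + 3 + 2 + 3 + 4 + 8 + 7 = 40

40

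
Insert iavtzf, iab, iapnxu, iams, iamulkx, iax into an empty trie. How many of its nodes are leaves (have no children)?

Leaves are exactly the stored words that no other stored word extends.
Those words: "iab", "iams", "iamulkx", "iapnxu", "iavtzf", "iax"
Leaf count: 6

6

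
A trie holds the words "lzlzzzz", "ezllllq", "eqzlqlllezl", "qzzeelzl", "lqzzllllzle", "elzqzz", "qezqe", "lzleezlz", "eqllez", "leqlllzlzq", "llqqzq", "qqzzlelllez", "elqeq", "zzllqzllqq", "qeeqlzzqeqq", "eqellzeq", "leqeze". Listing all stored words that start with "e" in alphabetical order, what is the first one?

elqeq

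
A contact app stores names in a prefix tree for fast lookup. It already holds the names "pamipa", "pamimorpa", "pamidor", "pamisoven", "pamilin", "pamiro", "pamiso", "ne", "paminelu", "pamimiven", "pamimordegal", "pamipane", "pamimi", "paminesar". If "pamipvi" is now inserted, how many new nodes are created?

2

The longest prefix of "pamipvi" already in the trie is "pamip" (length 5).
Each of the 2 remaining characters creates one node.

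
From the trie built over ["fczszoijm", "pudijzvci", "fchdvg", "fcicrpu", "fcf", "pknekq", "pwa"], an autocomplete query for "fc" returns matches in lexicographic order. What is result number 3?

fcicrpu

DFS of the "fc" subtree visits, in order: "fcf", "fchdvg", "fcicrpu", "fczszoijm"
The 3rd is fcicrpu.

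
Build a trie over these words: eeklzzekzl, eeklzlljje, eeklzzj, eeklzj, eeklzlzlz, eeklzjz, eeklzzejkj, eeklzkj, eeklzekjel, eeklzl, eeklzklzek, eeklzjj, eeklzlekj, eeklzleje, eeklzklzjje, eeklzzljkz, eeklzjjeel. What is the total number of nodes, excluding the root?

51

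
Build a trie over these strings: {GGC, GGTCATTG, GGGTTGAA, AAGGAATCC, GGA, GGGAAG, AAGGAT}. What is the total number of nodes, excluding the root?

29

Count nodes per top-level branch (shared prefixes stored once):
  'A'-branch (AAGGAATCC, AAGGAT): 10 nodes
  'G'-branch (GGA, GGC, GGGAAG, GGGTTGAA, GGTCATTG): 19 nodes
Sum: 29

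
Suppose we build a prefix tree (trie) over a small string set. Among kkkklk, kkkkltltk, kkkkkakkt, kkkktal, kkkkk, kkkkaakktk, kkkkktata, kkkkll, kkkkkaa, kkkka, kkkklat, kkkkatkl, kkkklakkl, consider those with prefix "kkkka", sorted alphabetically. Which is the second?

kkkkaakktk

Filter for "kkkka…" and sort: "kkkka", "kkkkaakktk", "kkkkatkl"
The 2nd is kkkkaakktk.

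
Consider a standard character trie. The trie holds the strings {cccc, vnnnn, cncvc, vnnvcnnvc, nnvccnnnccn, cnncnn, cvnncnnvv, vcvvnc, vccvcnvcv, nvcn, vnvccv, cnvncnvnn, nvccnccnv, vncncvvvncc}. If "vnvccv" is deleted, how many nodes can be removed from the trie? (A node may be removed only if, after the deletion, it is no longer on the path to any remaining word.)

4

After clearing the end-marker at "vnvccv", prune upward until reaching a node still needed by another word.
The suffix "vccv" (4 nodes) is used only by "vnvccv"; the node for "vn" still has the child "n", so pruning stops there.
Nodes removed: 4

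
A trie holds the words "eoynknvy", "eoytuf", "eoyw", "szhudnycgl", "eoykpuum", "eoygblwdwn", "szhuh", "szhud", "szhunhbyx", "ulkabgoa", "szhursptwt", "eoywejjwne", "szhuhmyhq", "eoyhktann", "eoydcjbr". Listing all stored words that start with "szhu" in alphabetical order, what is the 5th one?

Words with prefix "szhu", in lexicographic order: "szhud", "szhudnycgl", "szhuh", "szhuhmyhq", "szhunhbyx", "szhursptwt"
The 5th is szhunhbyx.

szhunhbyx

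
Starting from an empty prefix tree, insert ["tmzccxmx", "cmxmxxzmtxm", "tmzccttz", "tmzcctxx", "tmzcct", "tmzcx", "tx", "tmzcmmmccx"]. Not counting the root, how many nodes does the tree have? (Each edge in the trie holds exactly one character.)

Count nodes per top-level branch (shared prefixes stored once):
  'c'-branch (cmxmxxzmtxm): 11 nodes
  't'-branch (tmzcct, tmzccttz, tmzcctxx, tmzccxmx, tmzcmmmccx, tmzcx, tx): 21 nodes
Sum: 32

32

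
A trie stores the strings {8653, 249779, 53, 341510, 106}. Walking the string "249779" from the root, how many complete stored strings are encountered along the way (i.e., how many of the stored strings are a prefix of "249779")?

Traverse "249779" character by character; count nodes along the way that are marked as word ends.
Prefixes of the query that are stored words: "249779"
Count: 1

1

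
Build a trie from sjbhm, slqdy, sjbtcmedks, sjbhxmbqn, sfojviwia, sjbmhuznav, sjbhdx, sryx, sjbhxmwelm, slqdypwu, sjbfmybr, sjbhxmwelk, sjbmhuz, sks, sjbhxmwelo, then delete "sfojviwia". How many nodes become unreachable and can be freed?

8

After clearing the end-marker at "sfojviwia", prune upward until reaching a node still needed by another word.
The suffix "fojviwia" (8 nodes) is used only by "sfojviwia"; the node for "s" still has the child "j", so pruning stops there.
Nodes removed: 8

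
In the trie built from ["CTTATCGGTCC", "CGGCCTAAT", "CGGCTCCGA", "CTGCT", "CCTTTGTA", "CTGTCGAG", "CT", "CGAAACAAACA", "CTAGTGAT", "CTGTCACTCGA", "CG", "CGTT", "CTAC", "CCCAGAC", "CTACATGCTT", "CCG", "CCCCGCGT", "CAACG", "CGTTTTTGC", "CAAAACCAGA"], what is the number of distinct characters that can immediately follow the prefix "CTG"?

2

Walk "CTG" from the root, arriving at one node.
Characters that immediately follow "CTG" among the stored strings: {C, T}.
That node has 2 child edges.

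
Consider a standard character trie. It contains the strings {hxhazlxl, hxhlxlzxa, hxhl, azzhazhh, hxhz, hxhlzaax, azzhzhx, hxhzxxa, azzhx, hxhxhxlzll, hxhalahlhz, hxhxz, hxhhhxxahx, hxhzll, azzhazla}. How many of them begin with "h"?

Traverse to the node for "h", then collect every word in that subtree.
Words under "h": hxhalahlhz, hxhazlxl, hxhhhxxahx, hxhl, hxhlxlzxa, hxhlzaax, hxhxhxlzll, hxhxz, hxhz, hxhzll, hxhzxxa
Count: 11

11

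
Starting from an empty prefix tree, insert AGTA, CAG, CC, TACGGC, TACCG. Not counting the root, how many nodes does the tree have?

16

Trie structure (* marks end of a word):
(root)
├─ A
│  └─ G
│     └─ T
│        └─ A *
├─ C
│  ├─ A
│  │  └─ G *
│  └─ C *
└─ T
   └─ A
      └─ C
         ├─ C
         │  └─ G *
         └─ G
            └─ G
               └─ C *
Counting every labelled node above: 16.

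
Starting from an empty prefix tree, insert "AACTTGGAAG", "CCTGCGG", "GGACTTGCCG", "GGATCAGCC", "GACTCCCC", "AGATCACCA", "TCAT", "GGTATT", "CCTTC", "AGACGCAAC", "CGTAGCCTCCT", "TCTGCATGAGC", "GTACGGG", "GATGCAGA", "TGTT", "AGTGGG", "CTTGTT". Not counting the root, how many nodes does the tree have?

107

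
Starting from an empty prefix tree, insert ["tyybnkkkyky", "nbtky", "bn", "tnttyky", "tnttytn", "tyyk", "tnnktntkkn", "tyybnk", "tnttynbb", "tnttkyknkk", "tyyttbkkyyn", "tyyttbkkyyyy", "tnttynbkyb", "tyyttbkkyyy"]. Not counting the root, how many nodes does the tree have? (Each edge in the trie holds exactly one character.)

Trace insertions, counting only characters that open a new branch:
  "tyybnkkkyky" → 11 new (t, y, y, b, n, k, k, k, y, k, y)
  "nbtky" → 5 new (n, b, t, k, y)
  "bn" → 2 new (b, n)
  "tnttyky" → prefix "t" already present; 6 new (n, t, t, y, k, y)
  "tnttytn" → prefix "tntty" already present; 2 new (t, n)
  "tyyk" → prefix "tyy" already present; 1 new (k)
  "tnnktntkkn" → prefix "tn" already present; 8 new (n, k, t, n, t, k, k, n)
  "tyybnk" → prefix "tyybnk" already present; 0 new (none)
  "tnttynbb" → prefix "tntty" already present; 3 new (n, b, b)
  "tnttkyknkk" → prefix "tntt" already present; 6 new (k, y, k, n, k, k)
  "tyyttbkkyyn" → prefix "tyy" already present; 8 new (t, t, b, k, k, y, y, n)
  "tyyttbkkyyyy" → prefix "tyyttbkkyy" already present; 2 new (y, y)
  "tnttynbkyb" → prefix "tnttynb" already present; 3 new (k, y, b)
  "tyyttbkkyyy" → prefix "tyyttbkkyyy" already present; 0 new (none)
Total nodes = 11 + 5 + 2 + 6 + 2 + 1 + 8 + 0 + 3 + 6 + 8 + 2 + 3 + 0 = 57

57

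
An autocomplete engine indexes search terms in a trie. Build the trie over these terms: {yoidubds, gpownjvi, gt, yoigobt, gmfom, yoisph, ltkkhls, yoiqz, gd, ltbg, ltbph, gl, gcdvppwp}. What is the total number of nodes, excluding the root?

50

Count nodes per top-level branch (shared prefixes stored once):
  'g'-branch (gcdvppwp, gd, gl, gmfom, gpownjvi, gt): 22 nodes
  'l'-branch (ltbg, ltbph, ltkkhls): 11 nodes
  'y'-branch (yoidubds, yoigobt, yoiqz, yoisph): 17 nodes
Sum: 50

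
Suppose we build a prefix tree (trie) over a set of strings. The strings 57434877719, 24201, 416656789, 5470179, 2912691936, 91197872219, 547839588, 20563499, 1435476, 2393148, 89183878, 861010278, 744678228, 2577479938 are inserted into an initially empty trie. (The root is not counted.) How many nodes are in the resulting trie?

111

Insert word by word; a character creates a node only if that edge doesn't already exist:
  "57434877719" → 11 new (5, 7, 4, 3, 4, 8, 7, 7, 7, 1, 9)
  "24201" → 5 new (2, 4, 2, 0, 1)
  "416656789" → 9 new (4, 1, 6, 6, 5, 6, 7, 8, 9)
  "5470179" → prefix "5" already present; 6 new (4, 7, 0, 1, 7, 9)
  "2912691936" → prefix "2" already present; 9 new (9, 1, 2, 6, 9, 1, 9, 3, 6)
  "91197872219" → 11 new (9, 1, 1, 9, 7, 8, 7, 2, 2, 1, 9)
  "547839588" → prefix "547" already present; 6 new (8, 3, 9, 5, 8, 8)
  "20563499" → prefix "2" already present; 7 new (0, 5, 6, 3, 4, 9, 9)
  "1435476" → 7 new (1, 4, 3, 5, 4, 7, 6)
  "2393148" → prefix "2" already present; 6 new (3, 9, 3, 1, 4, 8)
  "89183878" → 8 new (8, 9, 1, 8, 3, 8, 7, 8)
  "861010278" → prefix "8" already present; 8 new (6, 1, 0, 1, 0, 2, 7, 8)
  "744678228" → 9 new (7, 4, 4, 6, 7, 8, 2, 2, 8)
  "2577479938" → prefix "2" already present; 9 new (5, 7, 7, 4, 7, 9, 9, 3, 8)
Total nodes = 11 + 5 + 9 + 6 + 9 + 11 + 6 + 7 + 7 + 6 + 8 + 8 + 9 + 9 = 111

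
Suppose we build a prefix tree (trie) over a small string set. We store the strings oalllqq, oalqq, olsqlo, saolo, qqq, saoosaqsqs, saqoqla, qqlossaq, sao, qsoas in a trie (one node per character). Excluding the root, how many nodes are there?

44

Trace insertions, counting only characters that open a new branch:
  "oalllqq" → 7 new (o, a, l, l, l, q, q)
  "oalqq" → prefix "oal" already present; 2 new (q, q)
  "olsqlo" → prefix "o" already present; 5 new (l, s, q, l, o)
  "saolo" → 5 new (s, a, o, l, o)
  "qqq" → 3 new (q, q, q)
  "saoosaqsqs" → prefix "sao" already present; 7 new (o, s, a, q, s, q, s)
  "saqoqla" → prefix "sa" already present; 5 new (q, o, q, l, a)
  "qqlossaq" → prefix "qq" already present; 6 new (l, o, s, s, a, q)
  "sao" → prefix "sao" already present; 0 new (none)
  "qsoas" → prefix "q" already present; 4 new (s, o, a, s)
Total nodes = 7 + 2 + 5 + 5 + 3 + 7 + 5 + 6 + 0 + 4 = 44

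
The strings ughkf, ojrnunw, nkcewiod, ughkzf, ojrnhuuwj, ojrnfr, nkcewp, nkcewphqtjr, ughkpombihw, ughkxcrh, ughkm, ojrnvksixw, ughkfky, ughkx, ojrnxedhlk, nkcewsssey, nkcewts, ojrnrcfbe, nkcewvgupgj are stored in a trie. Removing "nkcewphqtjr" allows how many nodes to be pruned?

5

Walk "nkcewphqtjr" from the leaf back toward the root, removing each node that no remaining word uses.
The suffix "hqtjr" (5 nodes) is used only by "nkcewphqtjr"; "nkcewp" is itself a stored word, so pruning stops there.
Nodes removed: 5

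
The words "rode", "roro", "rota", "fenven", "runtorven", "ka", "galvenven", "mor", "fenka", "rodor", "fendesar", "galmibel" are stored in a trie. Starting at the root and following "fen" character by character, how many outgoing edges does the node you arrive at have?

3

Follow the path "fen" to its node, then look at its outgoing edges.
Characters that immediately follow "fen" among the stored strings: {d, k, v}.
That node has 3 child edges.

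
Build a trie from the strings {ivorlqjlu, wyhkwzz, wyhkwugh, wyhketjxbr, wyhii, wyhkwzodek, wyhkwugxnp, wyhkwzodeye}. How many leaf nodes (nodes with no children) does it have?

Leaves are exactly the stored words that no other stored word extends.
Those words: "ivorlqjlu", "wyhii", "wyhketjxbr", "wyhkwugh", "wyhkwugxnp", "wyhkwzodek", "wyhkwzodeye", "wyhkwzz"
Leaf count: 8

8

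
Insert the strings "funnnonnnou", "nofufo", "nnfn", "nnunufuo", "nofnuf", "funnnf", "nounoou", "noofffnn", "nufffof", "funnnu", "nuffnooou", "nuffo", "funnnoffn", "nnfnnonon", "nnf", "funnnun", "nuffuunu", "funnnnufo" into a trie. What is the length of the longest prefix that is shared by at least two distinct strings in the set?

The deepest shared node is where two words last agree before diverging.
e.g. "funnnoffn" and "funnnonnnou" share the prefix "funnno" of length 6; no pair shares a longer one.
Longest shared-prefix length: 6

6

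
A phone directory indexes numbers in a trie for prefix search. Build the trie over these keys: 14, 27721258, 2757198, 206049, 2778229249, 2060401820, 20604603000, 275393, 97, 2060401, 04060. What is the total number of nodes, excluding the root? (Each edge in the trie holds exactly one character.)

Trace insertions, counting only characters that open a new branch:
  "14" → 2 new (1, 4)
  "27721258" → 8 new (2, 7, 7, 2, 1, 2, 5, 8)
  "2757198" → prefix "27" already present; 5 new (5, 7, 1, 9, 8)
  "206049" → prefix "2" already present; 5 new (0, 6, 0, 4, 9)
  "2778229249" → prefix "277" already present; 7 new (8, 2, 2, 9, 2, 4, 9)
  "2060401820" → prefix "20604" already present; 5 new (0, 1, 8, 2, 0)
  "20604603000" → prefix "20604" already present; 6 new (6, 0, 3, 0, 0, 0)
  "275393" → prefix "275" already present; 3 new (3, 9, 3)
  "97" → 2 new (9, 7)
  "2060401" → prefix "2060401" already present; 0 new (none)
  "04060" → 5 new (0, 4, 0, 6, 0)
Total nodes = 2 + 8 + 5 + 5 + 7 + 5 + 6 + 3 + 2 + 0 + 5 = 48

48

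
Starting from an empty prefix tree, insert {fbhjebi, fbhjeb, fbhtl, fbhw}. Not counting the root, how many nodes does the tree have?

10

Count nodes per top-level branch (shared prefixes stored once):
  'f'-branch (fbhjeb, fbhjebi, fbhtl, fbhw): 10 nodes
Sum: 10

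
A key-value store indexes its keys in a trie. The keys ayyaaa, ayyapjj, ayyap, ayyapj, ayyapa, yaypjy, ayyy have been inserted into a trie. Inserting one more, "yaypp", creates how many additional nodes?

1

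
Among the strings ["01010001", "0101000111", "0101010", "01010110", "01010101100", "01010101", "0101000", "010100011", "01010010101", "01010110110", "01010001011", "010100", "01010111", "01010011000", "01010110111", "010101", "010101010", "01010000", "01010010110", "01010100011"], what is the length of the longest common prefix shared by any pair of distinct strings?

10

The deepest shared node is where two words last agree before diverging.
e.g. "01010110110" and "01010110111" share the prefix "0101011011" of length 10; no pair shares a longer one.
Longest shared-prefix length: 10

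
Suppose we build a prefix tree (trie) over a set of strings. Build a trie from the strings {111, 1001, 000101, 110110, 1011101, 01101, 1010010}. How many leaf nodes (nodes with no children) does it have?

7

Leaves are exactly the stored words that no other stored word extends.
Those words: "000101", "01101", "1001", "1010010", "1011101", "110110", "111"
Leaf count: 7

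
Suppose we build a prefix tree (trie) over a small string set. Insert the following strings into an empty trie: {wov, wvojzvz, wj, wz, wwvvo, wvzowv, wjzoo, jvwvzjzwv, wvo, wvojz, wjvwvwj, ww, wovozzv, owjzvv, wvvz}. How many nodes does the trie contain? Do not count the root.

48

Trace insertions, counting only characters that open a new branch:
  "wov" → 3 new (w, o, v)
  "wvojzvz" → prefix "w" already present; 6 new (v, o, j, z, v, z)
  "wj" → prefix "w" already present; 1 new (j)
  "wz" → prefix "w" already present; 1 new (z)
  "wwvvo" → prefix "w" already present; 4 new (w, v, v, o)
  "wvzowv" → prefix "wv" already present; 4 new (z, o, w, v)
  "wjzoo" → prefix "wj" already present; 3 new (z, o, o)
  "jvwvzjzwv" → 9 new (j, v, w, v, z, j, z, w, v)
  "wvo" → prefix "wvo" already present; 0 new (none)
  "wvojz" → prefix "wvojz" already present; 0 new (none)
  "wjvwvwj" → prefix "wj" already present; 5 new (v, w, v, w, j)
  "ww" → prefix "ww" already present; 0 new (none)
  "wovozzv" → prefix "wov" already present; 4 new (o, z, z, v)
  "owjzvv" → 6 new (o, w, j, z, v, v)
  "wvvz" → prefix "wv" already present; 2 new (v, z)
Total nodes = 3 + 6 + 1 + 1 + 4 + 4 + 3 + 9 + 0 + 0 + 5 + 0 + 4 + 6 + 2 = 48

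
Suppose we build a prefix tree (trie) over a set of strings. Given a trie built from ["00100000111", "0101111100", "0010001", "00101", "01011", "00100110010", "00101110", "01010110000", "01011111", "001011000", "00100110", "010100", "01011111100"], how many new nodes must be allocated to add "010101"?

Every character of "010101" already lies on an existing path (it is a prefix of some stored word).
No new nodes are needed: 0.

0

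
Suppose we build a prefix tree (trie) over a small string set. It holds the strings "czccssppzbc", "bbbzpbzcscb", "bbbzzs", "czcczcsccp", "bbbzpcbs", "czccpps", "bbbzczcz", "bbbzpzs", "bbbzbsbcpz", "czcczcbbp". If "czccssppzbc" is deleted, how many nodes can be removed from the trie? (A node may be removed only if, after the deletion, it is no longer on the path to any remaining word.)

7

After clearing the end-marker at "czccssppzbc", prune upward until reaching a node still needed by another word.
The suffix "ssppzbc" (7 nodes) is used only by "czccssppzbc"; the node for "czcc" still has the child "z", so pruning stops there.
Nodes removed: 7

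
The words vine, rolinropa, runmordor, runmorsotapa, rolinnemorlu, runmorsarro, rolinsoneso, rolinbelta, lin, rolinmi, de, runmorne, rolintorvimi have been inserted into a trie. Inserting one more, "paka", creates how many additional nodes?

No existing word starts with "p", so every character of "paka" needs a new node.
4 − 0 = 4 new nodes.

4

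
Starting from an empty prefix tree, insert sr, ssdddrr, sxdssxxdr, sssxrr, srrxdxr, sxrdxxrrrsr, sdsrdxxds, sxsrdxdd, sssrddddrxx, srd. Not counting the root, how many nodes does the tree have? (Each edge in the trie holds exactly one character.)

57

Insert word by word; a character creates a node only if that edge doesn't already exist:
  "sr" → 2 new (s, r)
  "ssdddrr" → prefix "s" already present; 6 new (s, d, d, d, r, r)
  "sxdssxxdr" → prefix "s" already present; 8 new (x, d, s, s, x, x, d, r)
  "sssxrr" → prefix "ss" already present; 4 new (s, x, r, r)
  "srrxdxr" → prefix "sr" already present; 5 new (r, x, d, x, r)
  "sxrdxxrrrsr" → prefix "sx" already present; 9 new (r, d, x, x, r, r, r, s, r)
  "sdsrdxxds" → prefix "s" already present; 8 new (d, s, r, d, x, x, d, s)
  "sxsrdxdd" → prefix "sx" already present; 6 new (s, r, d, x, d, d)
  "sssrddddrxx" → prefix "sss" already present; 8 new (r, d, d, d, d, r, x, x)
  "srd" → prefix "sr" already present; 1 new (d)
Total nodes = 2 + 6 + 8 + 4 + 5 + 9 + 8 + 6 + 8 + 1 = 57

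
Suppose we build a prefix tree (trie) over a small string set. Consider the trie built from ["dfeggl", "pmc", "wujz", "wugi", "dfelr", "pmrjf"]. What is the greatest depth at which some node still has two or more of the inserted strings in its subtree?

3

Look for the deepest trie node that still has at least two words in its subtree.
"dfeggl" and "dfelr" agree on "dfe" (3 characters) before diverging; nothing deeper is shared.
Longest shared-prefix length: 3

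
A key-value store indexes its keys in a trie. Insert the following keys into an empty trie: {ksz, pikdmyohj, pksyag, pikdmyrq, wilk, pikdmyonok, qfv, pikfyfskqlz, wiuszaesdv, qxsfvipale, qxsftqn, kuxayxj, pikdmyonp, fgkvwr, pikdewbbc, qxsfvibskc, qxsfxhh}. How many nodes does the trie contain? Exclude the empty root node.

For each word, the new-node count is its length minus the longest prefix already in the trie:
  "ksz" → 3 new (k, s, z)
  "pikdmyohj" → 9 new (p, i, k, d, m, y, o, h, j)
  "pksyag" → prefix "p" already present; 5 new (k, s, y, a, g)
  "pikdmyrq" → prefix "pikdmy" already present; 2 new (r, q)
  "wilk" → 4 new (w, i, l, k)
  "pikdmyonok" → prefix "pikdmyo" already present; 3 new (n, o, k)
  "qfv" → 3 new (q, f, v)
  "pikfyfskqlz" → prefix "pik" already present; 8 new (f, y, f, s, k, q, l, z)
  "wiuszaesdv" → prefix "wi" already present; 8 new (u, s, z, a, e, s, d, v)
  "qxsfvipale" → prefix "q" already present; 9 new (x, s, f, v, i, p, a, l, e)
  "qxsftqn" → prefix "qxsf" already present; 3 new (t, q, n)
  "kuxayxj" → prefix "k" already present; 6 new (u, x, a, y, x, j)
  "pikdmyonp" → prefix "pikdmyon" already present; 1 new (p)
  "fgkvwr" → 6 new (f, g, k, v, w, r)
  "pikdewbbc" → prefix "pikd" already present; 5 new (e, w, b, b, c)
  "qxsfvibskc" → prefix "qxsfvi" already present; 4 new (b, s, k, c)
  "qxsfxhh" → prefix "qxsf" already present; 3 new (x, h, h)
Total nodes = 3 + 9 + 5 + 2 + 4 + 3 + 3 + 8 + 8 + 9 + 3 + 6 + 1 + 6 + 5 + 4 + 3 = 82

82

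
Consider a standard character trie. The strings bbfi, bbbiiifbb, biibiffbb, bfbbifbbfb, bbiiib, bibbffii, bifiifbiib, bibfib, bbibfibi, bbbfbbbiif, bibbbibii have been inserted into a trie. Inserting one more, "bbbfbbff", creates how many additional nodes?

The longest prefix of "bbbfbbff" already in the trie is "bbbfbb" (length 6).
New nodes needed: |"bbbfbbff"| − 6 = 8 − 6 = 2.

2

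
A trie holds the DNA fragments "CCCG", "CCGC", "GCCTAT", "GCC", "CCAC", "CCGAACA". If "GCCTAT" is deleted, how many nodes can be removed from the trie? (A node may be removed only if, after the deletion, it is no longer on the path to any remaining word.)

A node on "GCCTAT"'s path can go only if nothing else ends at it or branches off below it.
The suffix "TAT" (3 nodes) is used only by "GCCTAT"; "GCC" is itself a stored word, so pruning stops there.
Nodes removed: 3

3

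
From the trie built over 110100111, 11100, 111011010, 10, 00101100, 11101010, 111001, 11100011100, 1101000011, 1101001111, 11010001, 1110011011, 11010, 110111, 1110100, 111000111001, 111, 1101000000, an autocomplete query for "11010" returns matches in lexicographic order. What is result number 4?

Filter for "11010…" and sort: "11010", "1101000000", "1101000011", "11010001", "110100111", "1101001111"
Position 4: 11010001

11010001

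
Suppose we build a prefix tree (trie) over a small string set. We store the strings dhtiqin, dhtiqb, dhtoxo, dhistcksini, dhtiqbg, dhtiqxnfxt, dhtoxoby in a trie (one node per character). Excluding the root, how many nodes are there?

28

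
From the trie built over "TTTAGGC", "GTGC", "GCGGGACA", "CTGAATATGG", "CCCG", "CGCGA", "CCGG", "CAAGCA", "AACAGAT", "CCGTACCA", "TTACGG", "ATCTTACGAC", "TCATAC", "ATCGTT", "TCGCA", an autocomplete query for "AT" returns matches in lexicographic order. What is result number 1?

ATCGTT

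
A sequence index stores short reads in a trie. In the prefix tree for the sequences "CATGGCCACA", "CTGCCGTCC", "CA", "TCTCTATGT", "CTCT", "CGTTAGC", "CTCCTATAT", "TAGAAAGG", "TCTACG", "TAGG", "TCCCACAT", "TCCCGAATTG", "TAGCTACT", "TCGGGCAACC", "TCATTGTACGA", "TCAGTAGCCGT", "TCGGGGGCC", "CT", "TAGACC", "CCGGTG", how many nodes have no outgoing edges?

A leaf is a node with no children — equivalently, the end of a word that is not a proper prefix of any other stored word.
Those words: "CATGGCCACA", "CCGGTG", "CGTTAGC", "CTCCTATAT", "CTCT", "CTGCCGTCC", "TAGAAAGG", "TAGACC", "TAGCTACT", "TAGG", "TCAGTAGCCGT", "TCATTGTACGA", "TCCCACAT", "TCCCGAATTG", "TCGGGCAACC", "TCGGGGGCC", "TCTACG", "TCTCTATGT"
Leaf count: 18

18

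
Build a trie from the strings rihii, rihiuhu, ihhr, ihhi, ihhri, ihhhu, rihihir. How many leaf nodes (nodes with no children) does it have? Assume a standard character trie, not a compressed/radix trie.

Leaves are exactly the stored words that no other stored word extends.
Those words: "ihhhu", "ihhi", "ihhri", "rihihir", "rihii", "rihiuhu"
Leaf count: 6

6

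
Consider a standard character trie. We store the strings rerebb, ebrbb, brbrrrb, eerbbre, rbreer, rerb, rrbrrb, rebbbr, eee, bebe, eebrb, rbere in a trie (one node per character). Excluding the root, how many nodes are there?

Trace insertions, counting only characters that open a new branch:
  "rerebb" → 6 new (r, e, r, e, b, b)
  "ebrbb" → 5 new (e, b, r, b, b)
  "brbrrrb" → 7 new (b, r, b, r, r, r, b)
  "eerbbre" → prefix "e" already present; 6 new (e, r, b, b, r, e)
  "rbreer" → prefix "r" already present; 5 new (b, r, e, e, r)
  "rerb" → prefix "rer" already present; 1 new (b)
  "rrbrrb" → prefix "r" already present; 5 new (r, b, r, r, b)
  "rebbbr" → prefix "re" already present; 4 new (b, b, b, r)
  "eee" → prefix "ee" already present; 1 new (e)
  "bebe" → prefix "b" already present; 3 new (e, b, e)
  "eebrb" → prefix "ee" already present; 3 new (b, r, b)
  "rbere" → prefix "rb" already present; 3 new (e, r, e)
Total nodes = 6 + 5 + 7 + 6 + 5 + 1 + 5 + 4 + 1 + 3 + 3 + 3 = 49

49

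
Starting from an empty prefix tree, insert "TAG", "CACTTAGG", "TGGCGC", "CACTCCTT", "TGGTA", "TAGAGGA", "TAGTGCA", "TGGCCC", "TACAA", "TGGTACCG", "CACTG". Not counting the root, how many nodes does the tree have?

39

For each word, the new-node count is its length minus the longest prefix already in the trie:
  "TAG" → 3 new (T, A, G)
  "CACTTAGG" → 8 new (C, A, C, T, T, A, G, G)
  "TGGCGC" → prefix "T" already present; 5 new (G, G, C, G, C)
  "CACTCCTT" → prefix "CACT" already present; 4 new (C, C, T, T)
  "TGGTA" → prefix "TGG" already present; 2 new (T, A)
  "TAGAGGA" → prefix "TAG" already present; 4 new (A, G, G, A)
  "TAGTGCA" → prefix "TAG" already present; 4 new (T, G, C, A)
  "TGGCCC" → prefix "TGGC" already present; 2 new (C, C)
  "TACAA" → prefix "TA" already present; 3 new (C, A, A)
  "TGGTACCG" → prefix "TGGTA" already present; 3 new (C, C, G)
  "CACTG" → prefix "CACT" already present; 1 new (G)
Total nodes = 3 + 8 + 5 + 4 + 2 + 4 + 4 + 2 + 3 + 3 + 1 = 39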